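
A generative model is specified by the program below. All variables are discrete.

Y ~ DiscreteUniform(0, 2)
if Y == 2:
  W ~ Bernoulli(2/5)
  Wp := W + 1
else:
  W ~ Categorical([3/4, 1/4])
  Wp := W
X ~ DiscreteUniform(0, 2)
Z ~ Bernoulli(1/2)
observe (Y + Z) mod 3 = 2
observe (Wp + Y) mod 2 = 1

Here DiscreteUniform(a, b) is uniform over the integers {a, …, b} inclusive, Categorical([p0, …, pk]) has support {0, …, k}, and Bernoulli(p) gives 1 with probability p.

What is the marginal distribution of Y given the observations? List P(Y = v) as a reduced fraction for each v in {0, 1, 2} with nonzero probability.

P(Y=1) = 5/9, P(Y=2) = 4/9

Enumerate traces; 6 have nonzero weight after conditioning:
  (Y=1, W=0, X=0, Z=1) weight 1/24
  (Y=1, W=0, X=1, Z=1) weight 1/24
  (Y=1, W=0, X=2, Z=1) weight 1/24
  (Y=2, W=0, X=0, Z=0) weight 1/30
  (Y=2, W=0, X=1, Z=0) weight 1/30
  (Y=2, W=0, X=2, Z=0) weight 1/30
Group by Y:
  weight(Y=1) = 1/8
  weight(Y=2) = 1/10
Total weight = 1/8 + 1/10 = 9/40
P(Y=1 | obs) = 1/8 / 9/40 = 5/9
P(Y=2 | obs) = 1/10 / 9/40 = 4/9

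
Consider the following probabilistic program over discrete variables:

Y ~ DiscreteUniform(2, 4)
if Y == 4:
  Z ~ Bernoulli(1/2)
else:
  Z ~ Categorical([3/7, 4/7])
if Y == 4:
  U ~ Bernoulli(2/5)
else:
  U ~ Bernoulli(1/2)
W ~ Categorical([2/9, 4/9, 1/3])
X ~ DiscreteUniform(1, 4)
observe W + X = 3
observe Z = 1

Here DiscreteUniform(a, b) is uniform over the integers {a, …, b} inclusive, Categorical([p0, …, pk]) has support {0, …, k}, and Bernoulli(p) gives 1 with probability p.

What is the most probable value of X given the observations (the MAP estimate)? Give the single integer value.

Enumerate traces; 18 have nonzero weight after conditioning:
  (Y=2, Z=1, U=0, W=0, X=3) weight 1/189
  (Y=2, Z=1, U=0, W=1, X=2) weight 2/189
  (Y=2, Z=1, U=0, W=2, X=1) weight 1/126
  (Y=2, Z=1, U=1, W=0, X=3) weight 1/189
  (Y=2, Z=1, U=1, W=1, X=2) weight 2/189
  (Y=2, Z=1, U=1, W=2, X=1) weight 1/126
  (Y=3, Z=1, U=0, W=0, X=3) weight 1/189
  (Y=3, Z=1, U=0, W=1, X=2) weight 2/189
  … 10 more
Group by X:
  weight(X=1) = 23/504
  weight(X=2) = 23/378
  weight(X=3) = 23/756
Total weight = 23/504 + 23/378 + 23/756 = 23/168
P(X=1 | obs) = 23/504 / 23/168 = 1/3
P(X=2 | obs) = 23/378 / 23/168 = 4/9
P(X=3 | obs) = 23/756 / 23/168 = 2/9
argmax = 2

argmax_v P(X = v | obs) = 2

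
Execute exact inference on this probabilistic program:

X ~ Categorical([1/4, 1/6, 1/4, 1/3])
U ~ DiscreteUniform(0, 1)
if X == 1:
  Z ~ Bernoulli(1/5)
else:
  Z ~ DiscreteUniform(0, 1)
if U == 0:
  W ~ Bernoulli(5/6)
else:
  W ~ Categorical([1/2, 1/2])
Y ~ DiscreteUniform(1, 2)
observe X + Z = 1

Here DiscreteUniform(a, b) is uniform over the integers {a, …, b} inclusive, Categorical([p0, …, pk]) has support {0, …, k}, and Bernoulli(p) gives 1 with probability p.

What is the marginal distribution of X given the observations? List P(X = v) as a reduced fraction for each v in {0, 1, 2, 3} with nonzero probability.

P(X=0) = 15/31, P(X=1) = 16/31

Enumerate traces; 16 have nonzero weight after conditioning:
  (X=0, U=0, Z=1, W=0, Y=1) weight 1/192
  (X=0, U=0, Z=1, W=0, Y=2) weight 1/192
  (X=0, U=0, Z=1, W=1, Y=1) weight 5/192
  (X=0, U=0, Z=1, W=1, Y=2) weight 5/192
  (X=0, U=1, Z=1, W=0, Y=1) weight 1/64
  (X=0, U=1, Z=1, W=0, Y=2) weight 1/64
  (X=0, U=1, Z=1, W=1, Y=1) weight 1/64
  (X=0, U=1, Z=1, W=1, Y=2) weight 1/64
  (X=1, U=0, Z=0, W=0, Y=1) weight 1/180
  … 7 more
Group by X:
  weight(X=0) = 1/8
  weight(X=1) = 2/15
Total weight = 1/8 + 2/15 = 31/120
P(X=0 | obs) = 1/8 / 31/120 = 15/31
P(X=1 | obs) = 2/15 / 31/120 = 16/31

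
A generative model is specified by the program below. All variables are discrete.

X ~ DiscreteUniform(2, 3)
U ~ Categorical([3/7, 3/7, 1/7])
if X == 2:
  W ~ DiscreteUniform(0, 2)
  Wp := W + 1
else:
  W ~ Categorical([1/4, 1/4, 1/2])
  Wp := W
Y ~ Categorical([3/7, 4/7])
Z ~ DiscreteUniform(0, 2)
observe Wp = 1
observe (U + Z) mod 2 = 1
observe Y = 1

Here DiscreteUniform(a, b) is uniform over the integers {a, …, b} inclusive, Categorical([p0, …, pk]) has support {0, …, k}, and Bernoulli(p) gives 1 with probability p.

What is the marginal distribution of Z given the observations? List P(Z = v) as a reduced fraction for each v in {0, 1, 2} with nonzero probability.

Enumerate traces; 8 have nonzero weight after conditioning:
  (X=2, U=0, W=0, Y=1, Z=1) weight 2/147
  (X=2, U=1, W=0, Y=1, Z=0) weight 2/147
  (X=2, U=1, W=0, Y=1, Z=2) weight 2/147
  (X=2, U=2, W=0, Y=1, Z=1) weight 2/441
  (X=3, U=0, W=1, Y=1, Z=1) weight 1/98
  (X=3, U=1, W=1, Y=1, Z=0) weight 1/98
  (X=3, U=1, W=1, Y=1, Z=2) weight 1/98
  (X=3, U=2, W=1, Y=1, Z=1) weight 1/294
Group by Z:
  weight(Z=0) = 1/42
  weight(Z=1) = 2/63
  weight(Z=2) = 1/42
Total weight = 1/42 + 2/63 + 1/42 = 5/63
P(Z=0 | obs) = 1/42 / 5/63 = 3/10
P(Z=1 | obs) = 2/63 / 5/63 = 2/5
P(Z=2 | obs) = 1/42 / 5/63 = 3/10

P(Z=0) = 3/10, P(Z=1) = 2/5, P(Z=2) = 3/10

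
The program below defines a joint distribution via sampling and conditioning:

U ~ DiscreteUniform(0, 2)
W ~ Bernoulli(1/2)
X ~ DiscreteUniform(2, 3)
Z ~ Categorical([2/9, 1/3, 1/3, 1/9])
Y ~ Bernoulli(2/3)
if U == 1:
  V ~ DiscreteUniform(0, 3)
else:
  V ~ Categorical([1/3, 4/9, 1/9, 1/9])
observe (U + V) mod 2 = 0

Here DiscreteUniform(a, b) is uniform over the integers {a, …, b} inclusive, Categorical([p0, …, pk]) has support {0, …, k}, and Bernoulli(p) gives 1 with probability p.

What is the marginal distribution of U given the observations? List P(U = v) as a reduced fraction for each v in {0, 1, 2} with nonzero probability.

Enumerate traces; 192 have nonzero weight after conditioning:
  (U=0, W=0, X=2, Z=0, Y=0, V=0) weight 1/486
  (U=0, W=0, X=2, Z=0, Y=0, V=2) weight 1/1458
  (U=0, W=0, X=2, Z=0, Y=1, V=0) weight 1/243
  (U=0, W=0, X=2, Z=0, Y=1, V=2) weight 1/729
  (U=0, W=0, X=2, Z=1, Y=0, V=0) weight 1/324
  (U=0, W=0, X=2, Z=1, Y=0, V=2) weight 1/972
  (U=0, W=0, X=2, Z=1, Y=1, V=0) weight 1/162
  (U=0, W=0, X=2, Z=1, Y=1, V=2) weight 1/486
  (U=1, W=0, X=2, Z=0, Y=0, V=1) weight 1/648
  (U=2, W=0, X=2, Z=0, Y=0, V=0) weight 1/486
  … 182 more
Group by U:
  weight(U=0) = 4/27
  weight(U=1) = 1/6
  weight(U=2) = 4/27
Total weight = 4/27 + 1/6 + 4/27 = 25/54
P(U=0 | obs) = 4/27 / 25/54 = 8/25
P(U=1 | obs) = 1/6 / 25/54 = 9/25
P(U=2 | obs) = 4/27 / 25/54 = 8/25

P(U=0) = 8/25, P(U=1) = 9/25, P(U=2) = 8/25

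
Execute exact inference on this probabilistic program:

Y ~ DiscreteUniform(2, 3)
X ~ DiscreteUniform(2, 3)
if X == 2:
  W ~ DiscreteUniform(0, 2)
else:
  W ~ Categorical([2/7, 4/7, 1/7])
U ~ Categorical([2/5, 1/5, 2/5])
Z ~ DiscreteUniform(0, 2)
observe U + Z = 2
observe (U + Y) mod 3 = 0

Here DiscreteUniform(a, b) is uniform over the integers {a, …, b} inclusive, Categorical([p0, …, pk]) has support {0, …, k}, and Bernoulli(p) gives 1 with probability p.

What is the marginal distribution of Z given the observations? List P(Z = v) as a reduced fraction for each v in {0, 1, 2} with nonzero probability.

Enumerate traces; 12 have nonzero weight after conditioning:
  (Y=2, X=2, W=0, U=1, Z=1) weight 1/180
  (Y=2, X=2, W=1, U=1, Z=1) weight 1/180
  (Y=2, X=2, W=2, U=1, Z=1) weight 1/180
  (Y=2, X=3, W=0, U=1, Z=1) weight 1/210
  (Y=2, X=3, W=1, U=1, Z=1) weight 1/105
  (Y=2, X=3, W=2, U=1, Z=1) weight 1/420
  (Y=3, X=2, W=0, U=0, Z=2) weight 1/90
  (Y=3, X=2, W=1, U=0, Z=2) weight 1/90
  … 4 more
Group by Z:
  weight(Z=1) = 1/30
  weight(Z=2) = 1/15
Total weight = 1/30 + 1/15 = 1/10
P(Z=1 | obs) = 1/30 / 1/10 = 1/3
P(Z=2 | obs) = 1/15 / 1/10 = 2/3

P(Z=1) = 1/3, P(Z=2) = 2/3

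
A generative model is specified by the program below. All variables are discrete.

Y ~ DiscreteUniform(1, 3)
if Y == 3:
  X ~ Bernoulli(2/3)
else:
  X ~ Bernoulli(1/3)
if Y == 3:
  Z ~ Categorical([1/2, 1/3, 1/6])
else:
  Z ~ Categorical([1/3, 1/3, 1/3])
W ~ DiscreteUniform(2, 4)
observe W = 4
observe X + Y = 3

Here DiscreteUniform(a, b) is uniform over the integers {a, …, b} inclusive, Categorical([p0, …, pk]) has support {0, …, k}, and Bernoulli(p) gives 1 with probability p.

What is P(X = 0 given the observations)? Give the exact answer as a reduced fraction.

Enumerate traces; 6 have nonzero weight after conditioning:
  (Y=2, X=1, Z=0, W=4) weight 1/81
  (Y=2, X=1, Z=1, W=4) weight 1/81
  (Y=2, X=1, Z=2, W=4) weight 1/81
  (Y=3, X=0, Z=0, W=4) weight 1/54
  (Y=3, X=0, Z=1, W=4) weight 1/81
  (Y=3, X=0, Z=2, W=4) weight 1/162
Group by X:
  weight(X=0) = 1/27
  weight(X=1) = 1/27
Total weight = 1/27 + 1/27 = 2/27
P(X=0 | obs) = 1/27 / 2/27 = 1/2
P(X=1 | obs) = 1/27 / 2/27 = 1/2

P(X = 0 | obs) = 1/2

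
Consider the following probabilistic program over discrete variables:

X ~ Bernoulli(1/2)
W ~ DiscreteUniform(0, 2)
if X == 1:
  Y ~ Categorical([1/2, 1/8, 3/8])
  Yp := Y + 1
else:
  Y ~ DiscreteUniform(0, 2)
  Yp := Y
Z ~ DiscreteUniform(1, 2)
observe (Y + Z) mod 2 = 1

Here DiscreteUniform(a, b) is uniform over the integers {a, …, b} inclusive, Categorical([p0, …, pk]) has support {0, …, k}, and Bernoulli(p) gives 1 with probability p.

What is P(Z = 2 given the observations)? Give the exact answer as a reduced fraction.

P(Z = 2 | obs) = 11/48

Enumerate traces; 18 have nonzero weight after conditioning:
  (X=0, W=0, Y=0, Z=1) weight 1/36
  (X=0, W=0, Y=1, Z=2) weight 1/36
  (X=0, W=0, Y=2, Z=1) weight 1/36
  (X=0, W=1, Y=0, Z=1) weight 1/36
  (X=0, W=1, Y=1, Z=2) weight 1/36
  (X=0, W=1, Y=2, Z=1) weight 1/36
  (X=0, W=2, Y=0, Z=1) weight 1/36
  (X=0, W=2, Y=1, Z=2) weight 1/36
  … 10 more
Group by Z:
  weight(Z=1) = 37/96
  weight(Z=2) = 11/96
Total weight = 37/96 + 11/96 = 1/2
P(Z=1 | obs) = 37/96 / 1/2 = 37/48
P(Z=2 | obs) = 11/96 / 1/2 = 11/48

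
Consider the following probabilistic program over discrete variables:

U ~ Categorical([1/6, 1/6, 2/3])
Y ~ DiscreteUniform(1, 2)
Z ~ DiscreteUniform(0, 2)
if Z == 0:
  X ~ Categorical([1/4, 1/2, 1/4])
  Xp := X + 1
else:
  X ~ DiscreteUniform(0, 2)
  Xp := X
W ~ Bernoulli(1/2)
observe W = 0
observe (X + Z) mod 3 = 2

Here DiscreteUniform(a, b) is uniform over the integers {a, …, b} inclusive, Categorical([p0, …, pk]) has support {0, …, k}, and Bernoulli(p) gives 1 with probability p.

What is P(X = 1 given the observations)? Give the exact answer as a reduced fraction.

Enumerate traces; 18 have nonzero weight after conditioning:
  (U=0, Y=1, Z=0, X=2, W=0) weight 1/288
  (U=0, Y=1, Z=1, X=1, W=0) weight 1/216
  (U=0, Y=1, Z=2, X=0, W=0) weight 1/216
  (U=0, Y=2, Z=0, X=2, W=0) weight 1/288
  (U=0, Y=2, Z=1, X=1, W=0) weight 1/216
  (U=0, Y=2, Z=2, X=0, W=0) weight 1/216
  (U=1, Y=1, Z=0, X=2, W=0) weight 1/288
  (U=1, Y=1, Z=1, X=1, W=0) weight 1/216
  … 10 more
Group by X:
  weight(X=0) = 1/18
  weight(X=1) = 1/18
  weight(X=2) = 1/24
Total weight = 1/18 + 1/18 + 1/24 = 11/72
P(X=0 | obs) = 1/18 / 11/72 = 4/11
P(X=1 | obs) = 1/18 / 11/72 = 4/11
P(X=2 | obs) = 1/24 / 11/72 = 3/11

P(X = 1 | obs) = 4/11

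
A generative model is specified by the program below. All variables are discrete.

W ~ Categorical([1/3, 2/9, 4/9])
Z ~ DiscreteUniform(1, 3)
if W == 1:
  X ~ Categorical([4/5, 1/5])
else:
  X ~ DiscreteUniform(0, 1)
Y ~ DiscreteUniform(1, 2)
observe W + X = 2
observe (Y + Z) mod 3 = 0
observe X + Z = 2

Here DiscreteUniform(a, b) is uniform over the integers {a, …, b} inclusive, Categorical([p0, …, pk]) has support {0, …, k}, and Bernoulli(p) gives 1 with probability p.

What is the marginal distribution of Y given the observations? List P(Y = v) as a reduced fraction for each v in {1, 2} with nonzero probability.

Enumerate traces; 2 have nonzero weight after conditioning:
  (W=1, Z=1, X=1, Y=2) weight 1/135
  (W=2, Z=2, X=0, Y=1) weight 1/27
Group by Y:
  weight(Y=1) = 1/27
  weight(Y=2) = 1/135
Total weight = 1/27 + 1/135 = 2/45
P(Y=1 | obs) = 1/27 / 2/45 = 5/6
P(Y=2 | obs) = 1/135 / 2/45 = 1/6

P(Y=1) = 5/6, P(Y=2) = 1/6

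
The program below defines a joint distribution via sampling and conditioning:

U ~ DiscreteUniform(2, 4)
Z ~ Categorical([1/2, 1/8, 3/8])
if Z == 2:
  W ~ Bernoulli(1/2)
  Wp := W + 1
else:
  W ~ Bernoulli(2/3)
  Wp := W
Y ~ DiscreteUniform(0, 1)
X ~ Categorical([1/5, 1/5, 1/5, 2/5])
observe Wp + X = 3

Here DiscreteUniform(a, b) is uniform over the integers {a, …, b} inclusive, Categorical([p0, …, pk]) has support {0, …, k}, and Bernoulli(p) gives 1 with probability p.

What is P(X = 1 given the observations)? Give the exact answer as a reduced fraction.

P(X = 1 | obs) = 9/58

Enumerate traces; 36 have nonzero weight after conditioning:
  (U=2, Z=0, W=0, Y=0, X=3) weight 1/90
  (U=2, Z=0, W=0, Y=1, X=3) weight 1/90
  (U=2, Z=0, W=1, Y=0, X=2) weight 1/90
  (U=2, Z=0, W=1, Y=1, X=2) weight 1/90
  (U=2, Z=1, W=0, Y=0, X=3) weight 1/360
  (U=2, Z=1, W=0, Y=1, X=3) weight 1/360
  (U=2, Z=1, W=1, Y=0, X=2) weight 1/360
  (U=2, Z=1, W=1, Y=1, X=2) weight 1/360
  (U=2, Z=2, W=1, Y=0, X=1) weight 1/160
  … 27 more
Group by X:
  weight(X=1) = 3/80
  weight(X=2) = 29/240
  weight(X=3) = 1/12
Total weight = 3/80 + 29/240 + 1/12 = 29/120
P(X=1 | obs) = 3/80 / 29/120 = 9/58
P(X=2 | obs) = 29/240 / 29/120 = 1/2
P(X=3 | obs) = 1/12 / 29/120 = 10/29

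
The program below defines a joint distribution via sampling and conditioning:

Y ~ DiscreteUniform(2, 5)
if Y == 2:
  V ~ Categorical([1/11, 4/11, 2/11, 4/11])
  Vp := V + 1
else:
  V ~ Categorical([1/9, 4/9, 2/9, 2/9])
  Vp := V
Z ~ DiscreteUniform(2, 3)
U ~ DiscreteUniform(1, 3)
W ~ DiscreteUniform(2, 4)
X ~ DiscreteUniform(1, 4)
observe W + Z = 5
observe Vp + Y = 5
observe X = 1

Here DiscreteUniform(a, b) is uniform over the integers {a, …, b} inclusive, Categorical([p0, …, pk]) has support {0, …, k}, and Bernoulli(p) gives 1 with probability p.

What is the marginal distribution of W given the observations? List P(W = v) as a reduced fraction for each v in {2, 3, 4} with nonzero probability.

P(W=2) = 1/2, P(W=3) = 1/2

Enumerate traces; 24 have nonzero weight after conditioning:
  (Y=2, V=2, Z=2, U=1, W=3, X=1) weight 1/1584
  (Y=2, V=2, Z=2, U=2, W=3, X=1) weight 1/1584
  (Y=2, V=2, Z=2, U=3, W=3, X=1) weight 1/1584
  (Y=2, V=2, Z=3, U=1, W=2, X=1) weight 1/1584
  (Y=2, V=2, Z=3, U=2, W=2, X=1) weight 1/1584
  (Y=2, V=2, Z=3, U=3, W=2, X=1) weight 1/1584
  (Y=3, V=2, Z=2, U=1, W=3, X=1) weight 1/1296
  (Y=3, V=2, Z=2, U=2, W=3, X=1) weight 1/1296
  … 16 more
Group by W:
  weight(W=2) = 95/9504
  weight(W=3) = 95/9504
Total weight = 95/9504 + 95/9504 = 95/4752
P(W=2 | obs) = 95/9504 / 95/4752 = 1/2
P(W=3 | obs) = 95/9504 / 95/4752 = 1/2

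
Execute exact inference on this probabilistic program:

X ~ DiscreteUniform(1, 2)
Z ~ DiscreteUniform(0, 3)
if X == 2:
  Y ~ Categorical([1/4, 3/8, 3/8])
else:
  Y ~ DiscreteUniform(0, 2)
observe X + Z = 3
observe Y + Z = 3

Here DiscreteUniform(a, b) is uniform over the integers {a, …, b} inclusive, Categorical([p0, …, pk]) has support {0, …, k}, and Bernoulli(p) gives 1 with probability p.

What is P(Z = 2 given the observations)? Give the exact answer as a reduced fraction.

P(Z = 2 | obs) = 8/17

Enumerate traces; 2 have nonzero weight after conditioning:
  (X=1, Z=2, Y=1) weight 1/24
  (X=2, Z=1, Y=2) weight 3/64
Group by Z:
  weight(Z=1) = 3/64
  weight(Z=2) = 1/24
Total weight = 3/64 + 1/24 = 17/192
P(Z=1 | obs) = 3/64 / 17/192 = 9/17
P(Z=2 | obs) = 1/24 / 17/192 = 8/17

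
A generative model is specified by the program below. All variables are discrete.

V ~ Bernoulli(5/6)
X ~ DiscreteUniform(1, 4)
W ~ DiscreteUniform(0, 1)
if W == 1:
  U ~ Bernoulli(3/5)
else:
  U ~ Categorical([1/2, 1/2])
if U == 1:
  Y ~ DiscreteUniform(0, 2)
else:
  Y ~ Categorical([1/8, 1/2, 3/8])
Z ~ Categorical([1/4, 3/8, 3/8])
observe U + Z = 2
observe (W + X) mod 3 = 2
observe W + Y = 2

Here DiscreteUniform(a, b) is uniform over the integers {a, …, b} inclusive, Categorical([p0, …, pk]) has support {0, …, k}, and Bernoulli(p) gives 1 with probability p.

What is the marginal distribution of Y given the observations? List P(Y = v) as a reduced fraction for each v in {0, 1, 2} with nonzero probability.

Enumerate traces; 12 have nonzero weight after conditioning:
  (V=0, X=1, W=1, U=0, Y=1, Z=2) weight 1/640
  (V=0, X=1, W=1, U=1, Y=1, Z=1) weight 1/640
  (V=0, X=2, W=0, U=0, Y=2, Z=2) weight 3/2048
  (V=0, X=2, W=0, U=1, Y=2, Z=1) weight 1/768
  (V=0, X=4, W=1, U=0, Y=1, Z=2) weight 1/640
  (V=0, X=4, W=1, U=1, Y=1, Z=1) weight 1/640
  (V=1, X=1, W=1, U=0, Y=1, Z=2) weight 1/128
  (V=1, X=1, W=1, U=1, Y=1, Z=1) weight 1/128
  … 4 more
Group by Y:
  weight(Y=1) = 3/80
  weight(Y=2) = 17/1024
Total weight = 3/80 + 17/1024 = 277/5120
P(Y=1 | obs) = 3/80 / 277/5120 = 192/277
P(Y=2 | obs) = 17/1024 / 277/5120 = 85/277

P(Y=1) = 192/277, P(Y=2) = 85/277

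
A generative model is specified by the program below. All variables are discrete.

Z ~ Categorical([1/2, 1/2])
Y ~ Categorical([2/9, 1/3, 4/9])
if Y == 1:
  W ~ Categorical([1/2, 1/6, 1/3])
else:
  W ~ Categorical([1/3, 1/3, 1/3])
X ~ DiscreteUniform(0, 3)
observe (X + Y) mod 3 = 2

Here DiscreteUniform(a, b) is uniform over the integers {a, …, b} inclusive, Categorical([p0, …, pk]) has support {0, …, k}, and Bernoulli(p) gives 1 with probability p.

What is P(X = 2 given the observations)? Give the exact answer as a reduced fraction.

P(X = 2 | obs) = 2/13

Enumerate traces; 24 have nonzero weight after conditioning:
  (Z=0, Y=0, W=0, X=2) weight 1/108
  (Z=0, Y=0, W=1, X=2) weight 1/108
  (Z=0, Y=0, W=2, X=2) weight 1/108
  (Z=0, Y=1, W=0, X=1) weight 1/48
  (Z=0, Y=1, W=1, X=1) weight 1/144
  (Z=0, Y=1, W=2, X=1) weight 1/72
  (Z=0, Y=2, W=0, X=0) weight 1/54
  (Z=0, Y=2, W=0, X=3) weight 1/54
  … 16 more
Group by X:
  weight(X=0) = 1/9
  weight(X=1) = 1/12
  weight(X=2) = 1/18
  weight(X=3) = 1/9
Total weight = 1/9 + 1/12 + 1/18 + 1/9 = 13/36
P(X=0 | obs) = 1/9 / 13/36 = 4/13
P(X=1 | obs) = 1/12 / 13/36 = 3/13
P(X=2 | obs) = 1/18 / 13/36 = 2/13
P(X=3 | obs) = 1/9 / 13/36 = 4/13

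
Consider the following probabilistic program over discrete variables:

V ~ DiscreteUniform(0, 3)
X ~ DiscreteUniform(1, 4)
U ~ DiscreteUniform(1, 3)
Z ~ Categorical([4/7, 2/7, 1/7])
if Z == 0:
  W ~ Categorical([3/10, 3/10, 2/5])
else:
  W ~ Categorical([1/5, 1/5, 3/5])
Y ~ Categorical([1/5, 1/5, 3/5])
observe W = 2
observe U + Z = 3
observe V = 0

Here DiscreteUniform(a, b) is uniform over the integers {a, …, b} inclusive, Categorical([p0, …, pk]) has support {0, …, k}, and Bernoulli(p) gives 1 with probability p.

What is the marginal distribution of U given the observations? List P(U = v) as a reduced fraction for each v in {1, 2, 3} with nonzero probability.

Enumerate traces; 36 have nonzero weight after conditioning:
  (V=0, X=1, U=1, Z=2, W=2, Y=0) weight 1/2800
  (V=0, X=1, U=1, Z=2, W=2, Y=1) weight 1/2800
  (V=0, X=1, U=1, Z=2, W=2, Y=2) weight 3/2800
  (V=0, X=1, U=2, Z=1, W=2, Y=0) weight 1/1400
  (V=0, X=1, U=2, Z=1, W=2, Y=1) weight 1/1400
  (V=0, X=1, U=2, Z=1, W=2, Y=2) weight 3/1400
  (V=0, X=1, U=3, Z=0, W=2, Y=0) weight 1/1050
  (V=0, X=1, U=3, Z=0, W=2, Y=1) weight 1/1050
  … 28 more
Group by U:
  weight(U=1) = 1/140
  weight(U=2) = 1/70
  weight(U=3) = 2/105
Total weight = 1/140 + 1/70 + 2/105 = 17/420
P(U=1 | obs) = 1/140 / 17/420 = 3/17
P(U=2 | obs) = 1/70 / 17/420 = 6/17
P(U=3 | obs) = 2/105 / 17/420 = 8/17

P(U=1) = 3/17, P(U=2) = 6/17, P(U=3) = 8/17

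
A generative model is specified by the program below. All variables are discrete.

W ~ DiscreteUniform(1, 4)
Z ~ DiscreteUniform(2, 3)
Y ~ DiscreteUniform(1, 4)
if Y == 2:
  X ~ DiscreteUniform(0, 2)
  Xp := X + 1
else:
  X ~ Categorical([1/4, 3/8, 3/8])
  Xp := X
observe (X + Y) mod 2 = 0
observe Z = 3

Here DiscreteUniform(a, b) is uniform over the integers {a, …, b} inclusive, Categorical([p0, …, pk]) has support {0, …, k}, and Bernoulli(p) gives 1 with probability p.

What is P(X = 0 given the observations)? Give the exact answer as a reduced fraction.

P(X = 0 | obs) = 2/7

Enumerate traces; 24 have nonzero weight after conditioning:
  (W=1, Z=3, Y=1, X=1) weight 3/256
  (W=1, Z=3, Y=2, X=0) weight 1/96
  (W=1, Z=3, Y=2, X=2) weight 1/96
  (W=1, Z=3, Y=3, X=1) weight 3/256
  (W=1, Z=3, Y=4, X=0) weight 1/128
  (W=1, Z=3, Y=4, X=2) weight 3/256
  (W=2, Z=3, Y=1, X=1) weight 3/256
  (W=2, Z=3, Y=2, X=0) weight 1/96
  … 16 more
Group by X:
  weight(X=0) = 7/96
  weight(X=1) = 3/32
  weight(X=2) = 17/192
Total weight = 7/96 + 3/32 + 17/192 = 49/192
P(X=0 | obs) = 7/96 / 49/192 = 2/7
P(X=1 | obs) = 3/32 / 49/192 = 18/49
P(X=2 | obs) = 17/192 / 49/192 = 17/49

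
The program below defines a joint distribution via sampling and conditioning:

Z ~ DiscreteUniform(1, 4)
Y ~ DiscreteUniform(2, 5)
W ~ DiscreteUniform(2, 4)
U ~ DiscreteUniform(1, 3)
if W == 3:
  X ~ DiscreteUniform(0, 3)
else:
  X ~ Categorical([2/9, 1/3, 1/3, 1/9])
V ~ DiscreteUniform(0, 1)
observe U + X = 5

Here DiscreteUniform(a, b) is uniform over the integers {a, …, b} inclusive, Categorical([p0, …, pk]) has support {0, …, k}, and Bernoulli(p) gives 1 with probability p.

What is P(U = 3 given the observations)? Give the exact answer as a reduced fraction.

P(U = 3 | obs) = 33/50

Enumerate traces; 192 have nonzero weight after conditioning:
  (Z=1, Y=2, W=2, U=2, X=3, V=0) weight 1/2592
  (Z=1, Y=2, W=2, U=2, X=3, V=1) weight 1/2592
  (Z=1, Y=2, W=2, U=3, X=2, V=0) weight 1/864
  (Z=1, Y=2, W=2, U=3, X=2, V=1) weight 1/864
  (Z=1, Y=2, W=3, U=2, X=3, V=0) weight 1/1152
  (Z=1, Y=2, W=3, U=2, X=3, V=1) weight 1/1152
  (Z=1, Y=2, W=3, U=3, X=2, V=0) weight 1/1152
  (Z=1, Y=2, W=3, U=3, X=2, V=1) weight 1/1152
  … 184 more
Group by U:
  weight(U=2) = 17/324
  weight(U=3) = 11/108
Total weight = 17/324 + 11/108 = 25/162
P(U=2 | obs) = 17/324 / 25/162 = 17/50
P(U=3 | obs) = 11/108 / 25/162 = 33/50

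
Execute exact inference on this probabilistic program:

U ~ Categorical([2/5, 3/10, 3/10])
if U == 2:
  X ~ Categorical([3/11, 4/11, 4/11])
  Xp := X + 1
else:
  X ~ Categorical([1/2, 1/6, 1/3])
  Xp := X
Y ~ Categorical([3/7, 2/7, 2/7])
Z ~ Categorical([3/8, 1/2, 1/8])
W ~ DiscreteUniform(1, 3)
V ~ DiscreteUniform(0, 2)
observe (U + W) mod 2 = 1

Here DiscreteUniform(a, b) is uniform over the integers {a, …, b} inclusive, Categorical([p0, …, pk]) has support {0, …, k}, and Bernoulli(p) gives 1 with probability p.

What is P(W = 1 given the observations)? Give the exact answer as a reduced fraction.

Enumerate traces; 405 have nonzero weight after conditioning:
  (U=0, X=0, Y=0, Z=0, W=1, V=0) weight 1/280
  (U=0, X=0, Y=0, Z=0, W=1, V=1) weight 1/280
  (U=0, X=0, Y=0, Z=0, W=1, V=2) weight 1/280
  (U=0, X=0, Y=0, Z=0, W=3, V=0) weight 1/280
  (U=0, X=0, Y=0, Z=0, W=3, V=1) weight 1/280
  (U=0, X=0, Y=0, Z=0, W=3, V=2) weight 1/280
  (U=0, X=0, Y=0, Z=1, W=1, V=0) weight 1/210
  (U=0, X=0, Y=0, Z=1, W=1, V=1) weight 1/210
  (U=1, X=0, Y=0, Z=0, W=2, V=0) weight 3/1120
  … 396 more
Group by W:
  weight(W=1) = 7/30
  weight(W=2) = 1/10
  weight(W=3) = 7/30
Total weight = 7/30 + 1/10 + 7/30 = 17/30
P(W=1 | obs) = 7/30 / 17/30 = 7/17
P(W=2 | obs) = 1/10 / 17/30 = 3/17
P(W=3 | obs) = 7/30 / 17/30 = 7/17

P(W = 1 | obs) = 7/17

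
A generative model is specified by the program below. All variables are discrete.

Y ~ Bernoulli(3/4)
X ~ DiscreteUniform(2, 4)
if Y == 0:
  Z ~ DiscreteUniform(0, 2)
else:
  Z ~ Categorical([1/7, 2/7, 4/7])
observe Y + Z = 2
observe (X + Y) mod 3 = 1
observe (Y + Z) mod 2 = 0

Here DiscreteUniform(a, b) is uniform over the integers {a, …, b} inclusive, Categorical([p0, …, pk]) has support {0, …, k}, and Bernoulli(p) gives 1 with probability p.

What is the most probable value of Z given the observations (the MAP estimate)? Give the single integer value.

argmax_v P(Z = v | obs) = 1

Enumerate traces; 2 have nonzero weight after conditioning:
  (Y=0, X=4, Z=2) weight 1/36
  (Y=1, X=3, Z=1) weight 1/14
Group by Z:
  weight(Z=1) = 1/14
  weight(Z=2) = 1/36
Total weight = 1/14 + 1/36 = 25/252
P(Z=1 | obs) = 1/14 / 25/252 = 18/25
P(Z=2 | obs) = 1/36 / 25/252 = 7/25
argmax = 1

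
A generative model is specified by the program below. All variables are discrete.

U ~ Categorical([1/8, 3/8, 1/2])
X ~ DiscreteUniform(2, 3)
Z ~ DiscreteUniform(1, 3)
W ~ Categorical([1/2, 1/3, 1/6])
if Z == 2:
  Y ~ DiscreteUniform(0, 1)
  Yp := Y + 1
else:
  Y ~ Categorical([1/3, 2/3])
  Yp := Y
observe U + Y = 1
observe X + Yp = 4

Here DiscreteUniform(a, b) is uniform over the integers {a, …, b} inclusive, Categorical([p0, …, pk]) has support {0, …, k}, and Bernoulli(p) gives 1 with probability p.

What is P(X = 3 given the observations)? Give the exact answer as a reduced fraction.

Enumerate traces; 12 have nonzero weight after conditioning:
  (U=0, X=2, Z=2, W=0, Y=1) weight 1/192
  (U=0, X=2, Z=2, W=1, Y=1) weight 1/288
  (U=0, X=2, Z=2, W=2, Y=1) weight 1/576
  (U=0, X=3, Z=1, W=0, Y=1) weight 1/144
  (U=0, X=3, Z=1, W=1, Y=1) weight 1/216
  (U=0, X=3, Z=1, W=2, Y=1) weight 1/432
  (U=0, X=3, Z=3, W=0, Y=1) weight 1/144
  (U=0, X=3, Z=3, W=1, Y=1) weight 1/216
  … 4 more
Group by X:
  weight(X=2) = 1/96
  weight(X=3) = 17/288
Total weight = 1/96 + 17/288 = 5/72
P(X=2 | obs) = 1/96 / 5/72 = 3/20
P(X=3 | obs) = 17/288 / 5/72 = 17/20

P(X = 3 | obs) = 17/20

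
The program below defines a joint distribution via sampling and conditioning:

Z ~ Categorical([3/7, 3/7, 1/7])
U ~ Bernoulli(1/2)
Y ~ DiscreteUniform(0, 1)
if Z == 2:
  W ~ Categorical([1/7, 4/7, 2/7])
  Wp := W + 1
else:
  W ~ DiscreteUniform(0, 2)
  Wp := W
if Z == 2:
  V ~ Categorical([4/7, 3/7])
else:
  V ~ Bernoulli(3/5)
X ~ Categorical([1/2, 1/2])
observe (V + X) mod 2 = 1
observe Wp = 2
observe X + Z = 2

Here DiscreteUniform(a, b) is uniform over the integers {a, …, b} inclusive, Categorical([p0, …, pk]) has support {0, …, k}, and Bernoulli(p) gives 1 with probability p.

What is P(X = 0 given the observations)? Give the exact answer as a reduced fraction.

P(X = 0 | obs) = 30/79

Enumerate traces; 8 have nonzero weight after conditioning:
  (Z=1, U=0, Y=0, W=2, V=0, X=1) weight 1/140
  (Z=1, U=0, Y=1, W=2, V=0, X=1) weight 1/140
  (Z=1, U=1, Y=0, W=2, V=0, X=1) weight 1/140
  (Z=1, U=1, Y=1, W=2, V=0, X=1) weight 1/140
  (Z=2, U=0, Y=0, W=1, V=1, X=0) weight 3/686
  (Z=2, U=0, Y=1, W=1, V=1, X=0) weight 3/686
  (Z=2, U=1, Y=0, W=1, V=1, X=0) weight 3/686
  (Z=2, U=1, Y=1, W=1, V=1, X=0) weight 3/686
Group by X:
  weight(X=0) = 6/343
  weight(X=1) = 1/35
Total weight = 6/343 + 1/35 = 79/1715
P(X=0 | obs) = 6/343 / 79/1715 = 30/79
P(X=1 | obs) = 1/35 / 79/1715 = 49/79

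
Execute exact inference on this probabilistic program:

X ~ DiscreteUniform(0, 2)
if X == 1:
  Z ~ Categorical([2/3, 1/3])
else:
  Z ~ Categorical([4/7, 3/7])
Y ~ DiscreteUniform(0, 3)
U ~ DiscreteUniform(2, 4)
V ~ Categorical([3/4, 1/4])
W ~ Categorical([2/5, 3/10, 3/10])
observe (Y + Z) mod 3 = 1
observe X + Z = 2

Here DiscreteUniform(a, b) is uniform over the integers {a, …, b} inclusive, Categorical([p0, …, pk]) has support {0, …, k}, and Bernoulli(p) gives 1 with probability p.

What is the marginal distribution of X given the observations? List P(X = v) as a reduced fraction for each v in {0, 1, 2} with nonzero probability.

Enumerate traces; 54 have nonzero weight after conditioning:
  (X=1, Z=1, Y=0, U=2, V=0, W=0) weight 1/360
  (X=1, Z=1, Y=0, U=2, V=0, W=1) weight 1/480
  (X=1, Z=1, Y=0, U=2, V=0, W=2) weight 1/480
  (X=1, Z=1, Y=0, U=2, V=1, W=0) weight 1/1080
  (X=1, Z=1, Y=0, U=2, V=1, W=1) weight 1/1440
  (X=1, Z=1, Y=0, U=2, V=1, W=2) weight 1/1440
  (X=1, Z=1, Y=0, U=3, V=0, W=0) weight 1/360
  (X=1, Z=1, Y=0, U=3, V=0, W=1) weight 1/480
  (X=2, Z=0, Y=1, U=2, V=0, W=0) weight 1/210
  … 45 more
Group by X:
  weight(X=1) = 1/18
  weight(X=2) = 1/21
Total weight = 1/18 + 1/21 = 13/126
P(X=1 | obs) = 1/18 / 13/126 = 7/13
P(X=2 | obs) = 1/21 / 13/126 = 6/13

P(X=1) = 7/13, P(X=2) = 6/13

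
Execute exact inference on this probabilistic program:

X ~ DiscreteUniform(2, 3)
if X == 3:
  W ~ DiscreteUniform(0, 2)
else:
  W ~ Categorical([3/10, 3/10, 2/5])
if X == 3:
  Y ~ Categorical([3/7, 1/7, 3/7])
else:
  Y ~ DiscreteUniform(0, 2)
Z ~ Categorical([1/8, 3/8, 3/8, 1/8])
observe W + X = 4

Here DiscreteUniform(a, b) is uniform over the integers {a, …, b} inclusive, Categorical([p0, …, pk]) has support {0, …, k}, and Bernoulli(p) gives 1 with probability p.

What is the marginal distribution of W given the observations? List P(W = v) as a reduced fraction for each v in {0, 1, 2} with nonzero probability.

Enumerate traces; 24 have nonzero weight after conditioning:
  (X=2, W=2, Y=0, Z=0) weight 1/120
  (X=2, W=2, Y=0, Z=1) weight 1/40
  (X=2, W=2, Y=0, Z=2) weight 1/40
  (X=2, W=2, Y=0, Z=3) weight 1/120
  (X=2, W=2, Y=1, Z=0) weight 1/120
  (X=2, W=2, Y=1, Z=1) weight 1/40
  (X=2, W=2, Y=1, Z=2) weight 1/40
  (X=2, W=2, Y=1, Z=3) weight 1/120
  (X=3, W=1, Y=0, Z=0) weight 1/112
  … 15 more
Group by W:
  weight(W=1) = 1/6
  weight(W=2) = 1/5
Total weight = 1/6 + 1/5 = 11/30
P(W=1 | obs) = 1/6 / 11/30 = 5/11
P(W=2 | obs) = 1/5 / 11/30 = 6/11

P(W=1) = 5/11, P(W=2) = 6/11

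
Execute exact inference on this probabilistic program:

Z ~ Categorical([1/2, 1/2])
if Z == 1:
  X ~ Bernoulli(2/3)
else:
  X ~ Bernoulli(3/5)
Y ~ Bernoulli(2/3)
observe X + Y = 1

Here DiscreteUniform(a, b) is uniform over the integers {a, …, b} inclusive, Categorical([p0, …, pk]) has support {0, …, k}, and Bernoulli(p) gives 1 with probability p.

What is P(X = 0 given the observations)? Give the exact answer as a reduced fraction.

Enumerate traces; 4 have nonzero weight after conditioning:
  (Z=0, X=0, Y=1) weight 2/15
  (Z=0, X=1, Y=0) weight 1/10
  (Z=1, X=0, Y=1) weight 1/9
  (Z=1, X=1, Y=0) weight 1/9
Group by X:
  weight(X=0) = 11/45
  weight(X=1) = 19/90
Total weight = 11/45 + 19/90 = 41/90
P(X=0 | obs) = 11/45 / 41/90 = 22/41
P(X=1 | obs) = 19/90 / 41/90 = 19/41

P(X = 0 | obs) = 22/41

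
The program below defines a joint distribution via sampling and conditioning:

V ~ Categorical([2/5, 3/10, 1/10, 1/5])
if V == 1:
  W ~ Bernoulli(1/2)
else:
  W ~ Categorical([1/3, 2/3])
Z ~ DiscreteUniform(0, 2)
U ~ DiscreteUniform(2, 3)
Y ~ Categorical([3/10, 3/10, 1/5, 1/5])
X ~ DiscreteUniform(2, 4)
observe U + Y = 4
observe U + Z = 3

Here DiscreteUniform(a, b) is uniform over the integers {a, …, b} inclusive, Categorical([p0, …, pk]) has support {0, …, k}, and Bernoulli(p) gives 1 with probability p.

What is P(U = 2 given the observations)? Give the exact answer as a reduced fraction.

Enumerate traces; 48 have nonzero weight after conditioning:
  (V=0, W=0, Z=0, U=3, Y=1, X=2) weight 1/450
  (V=0, W=0, Z=0, U=3, Y=1, X=3) weight 1/450
  (V=0, W=0, Z=0, U=3, Y=1, X=4) weight 1/450
  (V=0, W=0, Z=1, U=2, Y=2, X=2) weight 1/675
  (V=0, W=0, Z=1, U=2, Y=2, X=3) weight 1/675
  (V=0, W=0, Z=1, U=2, Y=2, X=4) weight 1/675
  (V=0, W=1, Z=0, U=3, Y=1, X=2) weight 1/225
  (V=0, W=1, Z=0, U=3, Y=1, X=3) weight 1/225
  … 40 more
Group by U:
  weight(U=2) = 1/30
  weight(U=3) = 1/20
Total weight = 1/30 + 1/20 = 1/12
P(U=2 | obs) = 1/30 / 1/12 = 2/5
P(U=3 | obs) = 1/20 / 1/12 = 3/5

P(U = 2 | obs) = 2/5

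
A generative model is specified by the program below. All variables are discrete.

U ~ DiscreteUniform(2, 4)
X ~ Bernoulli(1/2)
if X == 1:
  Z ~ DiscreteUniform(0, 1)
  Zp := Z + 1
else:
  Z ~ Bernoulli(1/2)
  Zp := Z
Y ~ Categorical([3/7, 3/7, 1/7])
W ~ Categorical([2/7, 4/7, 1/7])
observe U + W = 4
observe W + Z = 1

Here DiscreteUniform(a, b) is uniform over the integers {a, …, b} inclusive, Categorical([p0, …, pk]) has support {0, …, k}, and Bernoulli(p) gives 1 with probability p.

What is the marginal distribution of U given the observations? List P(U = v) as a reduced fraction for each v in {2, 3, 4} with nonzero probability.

P(U=3) = 2/3, P(U=4) = 1/3

Enumerate traces; 12 have nonzero weight after conditioning:
  (U=3, X=0, Z=0, Y=0, W=1) weight 1/49
  (U=3, X=0, Z=0, Y=1, W=1) weight 1/49
  (U=3, X=0, Z=0, Y=2, W=1) weight 1/147
  (U=3, X=1, Z=0, Y=0, W=1) weight 1/49
  (U=3, X=1, Z=0, Y=1, W=1) weight 1/49
  (U=3, X=1, Z=0, Y=2, W=1) weight 1/147
  (U=4, X=0, Z=1, Y=0, W=0) weight 1/98
  (U=4, X=0, Z=1, Y=1, W=0) weight 1/98
  … 4 more
Group by U:
  weight(U=3) = 2/21
  weight(U=4) = 1/21
Total weight = 2/21 + 1/21 = 1/7
P(U=3 | obs) = 2/21 / 1/7 = 2/3
P(U=4 | obs) = 1/21 / 1/7 = 1/3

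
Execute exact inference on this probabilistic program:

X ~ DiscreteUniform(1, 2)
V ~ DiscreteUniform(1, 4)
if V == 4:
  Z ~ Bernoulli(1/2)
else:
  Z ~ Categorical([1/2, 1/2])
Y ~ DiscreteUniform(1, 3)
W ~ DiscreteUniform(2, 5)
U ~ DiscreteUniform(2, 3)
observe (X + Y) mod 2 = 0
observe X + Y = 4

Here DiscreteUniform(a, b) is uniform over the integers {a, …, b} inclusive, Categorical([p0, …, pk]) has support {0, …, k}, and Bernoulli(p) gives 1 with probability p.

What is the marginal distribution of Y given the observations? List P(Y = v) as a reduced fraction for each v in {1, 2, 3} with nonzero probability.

Enumerate traces; 128 have nonzero weight after conditioning:
  (X=1, V=1, Z=0, Y=3, W=2, U=2) weight 1/384
  (X=1, V=1, Z=0, Y=3, W=2, U=3) weight 1/384
  (X=1, V=1, Z=0, Y=3, W=3, U=2) weight 1/384
  (X=1, V=1, Z=0, Y=3, W=3, U=3) weight 1/384
  (X=1, V=1, Z=0, Y=3, W=4, U=2) weight 1/384
  (X=1, V=1, Z=0, Y=3, W=4, U=3) weight 1/384
  (X=1, V=1, Z=0, Y=3, W=5, U=2) weight 1/384
  (X=1, V=1, Z=0, Y=3, W=5, U=3) weight 1/384
  (X=2, V=1, Z=0, Y=2, W=2, U=2) weight 1/384
  … 119 more
Group by Y:
  weight(Y=2) = 1/6
  weight(Y=3) = 1/6
Total weight = 1/6 + 1/6 = 1/3
P(Y=2 | obs) = 1/6 / 1/3 = 1/2
P(Y=3 | obs) = 1/6 / 1/3 = 1/2

P(Y=2) = 1/2, P(Y=3) = 1/2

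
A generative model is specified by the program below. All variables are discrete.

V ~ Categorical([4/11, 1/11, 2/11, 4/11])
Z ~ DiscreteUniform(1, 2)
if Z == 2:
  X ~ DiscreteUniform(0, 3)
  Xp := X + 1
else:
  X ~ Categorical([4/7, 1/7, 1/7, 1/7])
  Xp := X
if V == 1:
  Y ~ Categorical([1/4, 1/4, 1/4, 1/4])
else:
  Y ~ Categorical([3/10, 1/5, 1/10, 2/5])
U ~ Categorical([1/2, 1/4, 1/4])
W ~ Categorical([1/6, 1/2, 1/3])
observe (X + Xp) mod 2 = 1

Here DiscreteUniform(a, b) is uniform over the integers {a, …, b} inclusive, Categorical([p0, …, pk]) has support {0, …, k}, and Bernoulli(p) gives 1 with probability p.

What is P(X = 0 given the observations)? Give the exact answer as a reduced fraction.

P(X = 0 | obs) = 1/4

Enumerate traces; 576 have nonzero weight after conditioning:
  (V=0, Z=2, X=0, Y=0, U=0, W=0) weight 1/880
  (V=0, Z=2, X=0, Y=0, U=0, W=1) weight 3/880
  (V=0, Z=2, X=0, Y=0, U=0, W=2) weight 1/440
  (V=0, Z=2, X=0, Y=0, U=1, W=0) weight 1/1760
  (V=0, Z=2, X=0, Y=0, U=1, W=1) weight 3/1760
  (V=0, Z=2, X=0, Y=0, U=1, W=2) weight 1/880
  (V=0, Z=2, X=0, Y=0, U=2, W=0) weight 1/1760
  (V=0, Z=2, X=0, Y=0, U=2, W=1) weight 3/1760
  (V=0, Z=2, X=1, Y=0, U=0, W=0) weight 1/880
  (V=0, Z=2, X=2, Y=0, U=0, W=0) weight 1/880
  … 566 more
Group by X:
  weight(X=0) = 1/8
  weight(X=1) = 1/8
  weight(X=2) = 1/8
  weight(X=3) = 1/8
Total weight = 1/8 + 1/8 + 1/8 + 1/8 = 1/2
P(X=0 | obs) = 1/8 / 1/2 = 1/4
P(X=1 | obs) = 1/8 / 1/2 = 1/4
P(X=2 | obs) = 1/8 / 1/2 = 1/4
P(X=3 | obs) = 1/8 / 1/2 = 1/4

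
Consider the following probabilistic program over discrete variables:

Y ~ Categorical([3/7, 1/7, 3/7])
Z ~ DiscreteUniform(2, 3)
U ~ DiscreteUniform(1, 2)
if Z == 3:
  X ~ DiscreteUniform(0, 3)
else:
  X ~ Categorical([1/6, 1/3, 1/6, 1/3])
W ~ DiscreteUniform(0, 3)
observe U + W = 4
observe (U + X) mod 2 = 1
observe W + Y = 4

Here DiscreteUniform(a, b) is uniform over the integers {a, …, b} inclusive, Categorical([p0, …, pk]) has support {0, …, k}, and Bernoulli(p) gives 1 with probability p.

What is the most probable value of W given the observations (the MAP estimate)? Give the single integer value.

argmax_v P(W = v | obs) = 2

Enumerate traces; 8 have nonzero weight after conditioning:
  (Y=1, Z=2, U=1, X=0, W=3) weight 1/672
  (Y=1, Z=2, U=1, X=2, W=3) weight 1/672
  (Y=1, Z=3, U=1, X=0, W=3) weight 1/448
  (Y=1, Z=3, U=1, X=2, W=3) weight 1/448
  (Y=2, Z=2, U=2, X=1, W=2) weight 1/112
  (Y=2, Z=2, U=2, X=3, W=2) weight 1/112
  (Y=2, Z=3, U=2, X=1, W=2) weight 3/448
  (Y=2, Z=3, U=2, X=3, W=2) weight 3/448
Group by W:
  weight(W=2) = 1/32
  weight(W=3) = 5/672
Total weight = 1/32 + 5/672 = 13/336
P(W=2 | obs) = 1/32 / 13/336 = 21/26
P(W=3 | obs) = 5/672 / 13/336 = 5/26
argmax = 2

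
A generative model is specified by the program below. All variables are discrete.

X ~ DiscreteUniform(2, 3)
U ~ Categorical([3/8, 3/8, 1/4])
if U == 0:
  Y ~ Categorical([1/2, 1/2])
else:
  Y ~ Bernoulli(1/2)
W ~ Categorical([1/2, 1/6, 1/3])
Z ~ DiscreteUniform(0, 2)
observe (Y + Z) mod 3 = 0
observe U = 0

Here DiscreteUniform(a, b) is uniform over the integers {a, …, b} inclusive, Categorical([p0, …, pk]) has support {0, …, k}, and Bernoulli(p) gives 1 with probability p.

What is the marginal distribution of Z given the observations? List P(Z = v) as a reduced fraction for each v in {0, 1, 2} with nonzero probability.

P(Z=0) = 1/2, P(Z=2) = 1/2

Enumerate traces; 12 have nonzero weight after conditioning:
  (X=2, U=0, Y=0, W=0, Z=0) weight 1/64
  (X=2, U=0, Y=0, W=1, Z=0) weight 1/192
  (X=2, U=0, Y=0, W=2, Z=0) weight 1/96
  (X=2, U=0, Y=1, W=0, Z=2) weight 1/64
  (X=2, U=0, Y=1, W=1, Z=2) weight 1/192
  (X=2, U=0, Y=1, W=2, Z=2) weight 1/96
  (X=3, U=0, Y=0, W=0, Z=0) weight 1/64
  (X=3, U=0, Y=0, W=1, Z=0) weight 1/192
  … 4 more
Group by Z:
  weight(Z=0) = 1/16
  weight(Z=2) = 1/16
Total weight = 1/16 + 1/16 = 1/8
P(Z=0 | obs) = 1/16 / 1/8 = 1/2
P(Z=2 | obs) = 1/16 / 1/8 = 1/2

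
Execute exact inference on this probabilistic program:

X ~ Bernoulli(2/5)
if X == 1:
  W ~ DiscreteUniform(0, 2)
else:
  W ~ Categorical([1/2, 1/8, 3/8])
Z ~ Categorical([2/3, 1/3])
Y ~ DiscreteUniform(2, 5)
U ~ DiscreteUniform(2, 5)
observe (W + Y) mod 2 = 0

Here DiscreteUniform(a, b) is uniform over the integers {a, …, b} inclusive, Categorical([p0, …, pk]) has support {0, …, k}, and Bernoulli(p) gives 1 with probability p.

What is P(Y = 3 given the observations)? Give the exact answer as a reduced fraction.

Enumerate traces; 96 have nonzero weight after conditioning:
  (X=0, W=0, Z=0, Y=2, U=2) weight 1/80
  (X=0, W=0, Z=0, Y=2, U=3) weight 1/80
  (X=0, W=0, Z=0, Y=2, U=4) weight 1/80
  (X=0, W=0, Z=0, Y=2, U=5) weight 1/80
  (X=0, W=0, Z=0, Y=4, U=2) weight 1/80
  (X=0, W=0, Z=0, Y=4, U=3) weight 1/80
  (X=0, W=0, Z=0, Y=4, U=4) weight 1/80
  (X=0, W=0, Z=0, Y=4, U=5) weight 1/80
  (X=0, W=1, Z=0, Y=3, U=2) weight 1/320
  (X=0, W=1, Z=0, Y=5, U=2) weight 1/320
  … 86 more
Group by Y:
  weight(Y=2) = 19/96
  weight(Y=3) = 5/96
  weight(Y=4) = 19/96
  weight(Y=5) = 5/96
Total weight = 19/96 + 5/96 + 19/96 + 5/96 = 1/2
P(Y=2 | obs) = 19/96 / 1/2 = 19/48
P(Y=3 | obs) = 5/96 / 1/2 = 5/48
P(Y=4 | obs) = 19/96 / 1/2 = 19/48
P(Y=5 | obs) = 5/96 / 1/2 = 5/48

P(Y = 3 | obs) = 5/48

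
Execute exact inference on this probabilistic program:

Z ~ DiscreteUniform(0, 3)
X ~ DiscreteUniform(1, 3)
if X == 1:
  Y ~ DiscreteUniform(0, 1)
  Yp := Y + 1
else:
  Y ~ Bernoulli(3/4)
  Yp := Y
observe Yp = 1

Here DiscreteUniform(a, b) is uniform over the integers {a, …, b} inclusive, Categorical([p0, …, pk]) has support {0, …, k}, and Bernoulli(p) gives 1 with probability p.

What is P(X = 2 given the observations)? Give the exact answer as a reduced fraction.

Enumerate traces; 12 have nonzero weight after conditioning:
  (Z=0, X=1, Y=0) weight 1/24
  (Z=0, X=2, Y=1) weight 1/16
  (Z=0, X=3, Y=1) weight 1/16
  (Z=1, X=1, Y=0) weight 1/24
  (Z=1, X=2, Y=1) weight 1/16
  (Z=1, X=3, Y=1) weight 1/16
  (Z=2, X=1, Y=0) weight 1/24
  (Z=2, X=2, Y=1) weight 1/16
  … 4 more
Group by X:
  weight(X=1) = 1/6
  weight(X=2) = 1/4
  weight(X=3) = 1/4
Total weight = 1/6 + 1/4 + 1/4 = 2/3
P(X=1 | obs) = 1/6 / 2/3 = 1/4
P(X=2 | obs) = 1/4 / 2/3 = 3/8
P(X=3 | obs) = 1/4 / 2/3 = 3/8

P(X = 2 | obs) = 3/8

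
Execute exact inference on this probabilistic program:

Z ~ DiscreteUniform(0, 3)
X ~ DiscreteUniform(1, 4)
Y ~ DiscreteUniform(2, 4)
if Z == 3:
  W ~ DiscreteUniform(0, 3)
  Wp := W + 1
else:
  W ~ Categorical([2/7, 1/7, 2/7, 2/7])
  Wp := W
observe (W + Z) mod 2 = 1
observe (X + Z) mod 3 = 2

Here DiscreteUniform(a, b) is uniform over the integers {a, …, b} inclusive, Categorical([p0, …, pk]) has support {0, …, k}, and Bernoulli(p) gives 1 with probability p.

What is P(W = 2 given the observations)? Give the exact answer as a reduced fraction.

Enumerate traces; 30 have nonzero weight after conditioning:
  (Z=0, X=2, Y=2, W=1) weight 1/336
  (Z=0, X=2, Y=2, W=3) weight 1/168
  (Z=0, X=2, Y=3, W=1) weight 1/336
  (Z=0, X=2, Y=3, W=3) weight 1/168
  (Z=0, X=2, Y=4, W=1) weight 1/336
  (Z=0, X=2, Y=4, W=3) weight 1/168
  (Z=1, X=1, Y=2, W=0) weight 1/168
  (Z=1, X=1, Y=2, W=2) weight 1/168
  … 22 more
Group by W:
  weight(W=0) = 23/448
  weight(W=1) = 1/56
  weight(W=2) = 23/448
  weight(W=3) = 1/28
Total weight = 23/448 + 1/56 + 23/448 + 1/28 = 5/32
P(W=0 | obs) = 23/448 / 5/32 = 23/70
P(W=1 | obs) = 1/56 / 5/32 = 4/35
P(W=2 | obs) = 23/448 / 5/32 = 23/70
P(W=3 | obs) = 1/28 / 5/32 = 8/35

P(W = 2 | obs) = 23/70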